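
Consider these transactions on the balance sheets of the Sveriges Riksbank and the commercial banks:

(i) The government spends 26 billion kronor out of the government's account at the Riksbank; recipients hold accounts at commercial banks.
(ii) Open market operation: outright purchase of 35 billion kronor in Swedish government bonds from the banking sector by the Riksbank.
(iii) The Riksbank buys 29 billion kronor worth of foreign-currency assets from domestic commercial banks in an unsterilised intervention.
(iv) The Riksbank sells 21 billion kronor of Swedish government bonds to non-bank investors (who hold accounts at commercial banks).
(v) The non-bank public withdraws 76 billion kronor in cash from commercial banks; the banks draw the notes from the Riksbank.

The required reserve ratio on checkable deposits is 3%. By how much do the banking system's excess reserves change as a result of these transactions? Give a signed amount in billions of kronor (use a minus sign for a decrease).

Government spending 26 billion kronor: reserves +26B, deposits +26B.
OMO purchase (from banks) 35 billion kronor: reserves +35B, deposits 0.
FX purchase 29 billion kronor: reserves +29B, deposits 0.
Asset sale (to non-banks) 21 billion kronor: reserves −21B, deposits −21B.
Currency withdrawal 76 billion kronor: reserves −76B, deposits −76B.
Totals: Δreserves = −7B, Δdeposits = −71B.
Δrequired reserves = 3% × −71B = −2.13B.
Δexcess reserves = Δreserves − Δrequired = −7B − (−2.13B) = -4.87 billion.

-4.87 billion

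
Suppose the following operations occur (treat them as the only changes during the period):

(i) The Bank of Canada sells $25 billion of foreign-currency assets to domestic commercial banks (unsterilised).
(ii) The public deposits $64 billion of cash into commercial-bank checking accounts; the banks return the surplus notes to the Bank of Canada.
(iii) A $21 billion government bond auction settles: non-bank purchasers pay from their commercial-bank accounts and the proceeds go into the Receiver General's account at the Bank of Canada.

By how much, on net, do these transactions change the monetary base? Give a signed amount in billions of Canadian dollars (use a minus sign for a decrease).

-$46 billion

Bank of Canada balance sheet:
  Assets:      Foreign assets −$25B
  Liabilities: Bank reserves +$18B, Currency in circulation −$64B, Government deposits +$21B
Commercial banking system:
  Assets:      Reserves at CB +$18B, Foreign assets +$25B
  Liabilities: Checkable deposits +$43B
Monetary base = currency + reserves: −$64B + (+$18B) = -$46 billion.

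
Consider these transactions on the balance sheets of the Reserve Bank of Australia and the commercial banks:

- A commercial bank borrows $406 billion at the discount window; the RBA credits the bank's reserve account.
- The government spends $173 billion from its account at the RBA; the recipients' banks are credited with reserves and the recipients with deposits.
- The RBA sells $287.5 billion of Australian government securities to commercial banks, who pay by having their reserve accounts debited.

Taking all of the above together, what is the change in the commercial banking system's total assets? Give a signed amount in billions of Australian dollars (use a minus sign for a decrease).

RBA balance sheet:
  Assets:      Securities −$287.5B, Loans to banks +$406B
  Liabilities: Bank reserves +$291.5B, Government deposits −$173B
Commercial banking system:
  Assets:      Reserves at CB +$291.5B, Securities +$287.5B
  Liabilities: Checkable deposits +$173B, Borrowings from CB +$406B
Change in total bank assets = +$579 billion.

+$579 billion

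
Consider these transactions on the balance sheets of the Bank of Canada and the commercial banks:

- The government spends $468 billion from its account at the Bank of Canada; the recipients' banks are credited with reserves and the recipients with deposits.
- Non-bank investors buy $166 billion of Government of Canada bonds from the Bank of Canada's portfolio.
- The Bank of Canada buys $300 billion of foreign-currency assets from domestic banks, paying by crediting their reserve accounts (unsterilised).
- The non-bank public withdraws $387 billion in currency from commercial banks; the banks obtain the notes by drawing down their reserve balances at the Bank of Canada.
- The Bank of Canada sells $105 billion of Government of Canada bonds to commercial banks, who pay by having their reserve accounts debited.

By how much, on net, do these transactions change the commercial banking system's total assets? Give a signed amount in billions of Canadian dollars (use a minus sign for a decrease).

-$85 billion

Bank of Canada balance sheet:
  Assets:      Securities −$271B, Foreign assets +$300B
  Liabilities: Bank reserves +$110B, Currency in circulation +$387B, Government deposits −$468B
Commercial banking system:
  Assets:      Reserves at CB +$110B, Securities +$105B, Foreign assets −$300B
  Liabilities: Checkable deposits −$85B
Change in total bank assets = -$85 billion.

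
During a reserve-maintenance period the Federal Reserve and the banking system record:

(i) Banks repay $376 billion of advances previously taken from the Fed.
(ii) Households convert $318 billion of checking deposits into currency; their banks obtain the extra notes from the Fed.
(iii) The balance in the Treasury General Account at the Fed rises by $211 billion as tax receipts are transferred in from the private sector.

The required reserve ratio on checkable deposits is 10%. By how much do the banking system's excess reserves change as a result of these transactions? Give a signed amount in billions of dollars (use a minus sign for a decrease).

-$852.1 billion

Discount-window repayment $376 billion: reserves −$376B, deposits 0.
Currency withdrawal $318 billion: reserves −$318B, deposits −$318B.
Government account inflow $211 billion: reserves −$211B, deposits −$211B.
Totals: Δreserves = −$905B, Δdeposits = −$529B.
Δrequired reserves = 10% × −$529B = −$52.9B.
Δexcess reserves = Δreserves − Δrequired = −$905B − (−$52.9B) = -$852.1 billion.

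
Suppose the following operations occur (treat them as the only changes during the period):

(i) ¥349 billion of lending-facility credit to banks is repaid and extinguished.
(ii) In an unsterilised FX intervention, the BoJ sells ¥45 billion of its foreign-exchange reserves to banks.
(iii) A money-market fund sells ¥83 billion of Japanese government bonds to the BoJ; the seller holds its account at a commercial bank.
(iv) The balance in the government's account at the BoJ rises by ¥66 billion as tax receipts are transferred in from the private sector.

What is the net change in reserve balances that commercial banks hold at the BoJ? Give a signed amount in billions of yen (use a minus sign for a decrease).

BoJ balance sheet:
  Assets:      Securities +¥83B, Loans to banks −¥349B, Foreign assets −¥45B
  Liabilities: Bank reserves −¥377B, Government deposits +¥66B
So the change in reserve balances that commercial banks hold at the BoJ is -¥377 billion.

-¥377 billion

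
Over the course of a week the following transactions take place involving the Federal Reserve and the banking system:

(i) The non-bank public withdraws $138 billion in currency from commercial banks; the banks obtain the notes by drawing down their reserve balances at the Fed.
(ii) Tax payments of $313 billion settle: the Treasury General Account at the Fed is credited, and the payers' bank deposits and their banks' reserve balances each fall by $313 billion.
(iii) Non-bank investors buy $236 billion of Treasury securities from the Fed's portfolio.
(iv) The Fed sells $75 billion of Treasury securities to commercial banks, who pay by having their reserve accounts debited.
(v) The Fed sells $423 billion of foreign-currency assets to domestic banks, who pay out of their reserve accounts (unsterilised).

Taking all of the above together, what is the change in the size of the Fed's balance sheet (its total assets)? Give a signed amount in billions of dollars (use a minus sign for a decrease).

-$734 billion

Currency withdrawal $138 billion: only the composition of liabilities changes → 0.
Government account inflow $313 billion: only the composition of liabilities changes → 0.
Asset sale (to non-banks) $236 billion: a Fed asset is shed → −$236B.
OMO sale (to banks) $75 billion: a Fed asset is shed → −$75B.
FX sale $423 billion: a Fed asset is shed → −$423B.
Net: 0 + 0 − 236 − 75 − 423 = -$734 billion.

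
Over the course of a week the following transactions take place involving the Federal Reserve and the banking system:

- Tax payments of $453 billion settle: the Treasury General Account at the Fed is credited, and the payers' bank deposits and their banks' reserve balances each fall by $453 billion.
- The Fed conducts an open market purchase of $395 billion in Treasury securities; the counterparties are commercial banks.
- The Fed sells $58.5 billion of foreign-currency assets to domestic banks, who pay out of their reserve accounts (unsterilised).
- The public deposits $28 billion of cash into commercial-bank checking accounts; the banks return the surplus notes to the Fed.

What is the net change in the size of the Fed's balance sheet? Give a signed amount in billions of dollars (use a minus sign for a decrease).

Fed balance sheet:
  Assets:      Securities +$395B, Foreign assets −$58.5B
  Liabilities: Bank reserves −$88.5B, Currency in circulation −$28B, Government deposits +$453B
Change in total Fed assets = +$336.5 billion.

+$336.5 billion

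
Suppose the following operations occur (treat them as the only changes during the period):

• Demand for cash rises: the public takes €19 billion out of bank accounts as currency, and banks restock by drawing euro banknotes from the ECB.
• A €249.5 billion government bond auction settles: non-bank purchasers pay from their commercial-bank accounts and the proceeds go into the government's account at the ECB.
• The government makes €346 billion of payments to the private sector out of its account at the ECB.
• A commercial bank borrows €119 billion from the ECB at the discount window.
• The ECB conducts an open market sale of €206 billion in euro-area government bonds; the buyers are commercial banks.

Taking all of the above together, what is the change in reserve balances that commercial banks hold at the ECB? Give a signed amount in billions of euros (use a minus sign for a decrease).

-€9.5 billion

Currency withdrawal €19 billion: banks swap reserves for currency → −€19B.
Government account inflow €249.5 billion: funds move from bank reserves into the government account → −€249.5B.
Government spending €346 billion: government payments flow into bank reserve accounts → +€346B.
Discount-window loan €119 billion: the loan is credited to the bank's reserve account → +€119B.
OMO sale (to banks) €206 billion: the buying banks pay out of their reserve balances → −€206B.
Net: −19 − 249.5 + 346 + 119 − 206 = -€9.5 billion.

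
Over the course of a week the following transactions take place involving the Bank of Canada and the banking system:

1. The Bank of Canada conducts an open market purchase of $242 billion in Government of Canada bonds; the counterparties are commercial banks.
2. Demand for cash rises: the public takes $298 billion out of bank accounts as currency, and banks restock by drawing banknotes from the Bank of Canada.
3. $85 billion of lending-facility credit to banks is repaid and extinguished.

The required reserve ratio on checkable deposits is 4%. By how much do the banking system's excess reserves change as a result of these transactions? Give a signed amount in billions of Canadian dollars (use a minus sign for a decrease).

-$129.08 billion

OMO purchase (from banks) $242 billion: reserves +$242B, deposits 0.
Currency withdrawal $298 billion: reserves −$298B, deposits −$298B.
Discount-window repayment $85 billion: reserves −$85B, deposits 0.
Totals: Δreserves = −$141B, Δdeposits = −$298B.
Δrequired reserves = 4% × −$298B = −$11.92B.
Δexcess reserves = Δreserves − Δrequired = −$141B − (−$11.92B) = -$129.08 billion.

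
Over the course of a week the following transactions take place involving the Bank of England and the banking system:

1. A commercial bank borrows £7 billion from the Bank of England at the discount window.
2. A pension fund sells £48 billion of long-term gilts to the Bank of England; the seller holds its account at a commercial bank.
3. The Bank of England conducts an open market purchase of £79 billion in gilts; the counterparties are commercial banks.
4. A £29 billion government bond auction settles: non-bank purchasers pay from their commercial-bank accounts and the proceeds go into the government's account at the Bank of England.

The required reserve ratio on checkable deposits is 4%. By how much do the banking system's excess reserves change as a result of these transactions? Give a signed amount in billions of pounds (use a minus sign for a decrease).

Discount-window loan £7 billion: reserves +£7B, deposits 0.
Asset purchase (from non-banks) £48 billion: reserves +£48B, deposits +£48B.
OMO purchase (from banks) £79 billion: reserves +£79B, deposits 0.
Government account inflow £29 billion: reserves −£29B, deposits −£29B.
Totals: Δreserves = +£105B, Δdeposits = +£19B.
Δrequired reserves = 4% × +£19B = +£0.76B.
Δexcess reserves = Δreserves − Δrequired = +£105B − (+£0.76B) = +£104.24 billion.

+£104.24 billion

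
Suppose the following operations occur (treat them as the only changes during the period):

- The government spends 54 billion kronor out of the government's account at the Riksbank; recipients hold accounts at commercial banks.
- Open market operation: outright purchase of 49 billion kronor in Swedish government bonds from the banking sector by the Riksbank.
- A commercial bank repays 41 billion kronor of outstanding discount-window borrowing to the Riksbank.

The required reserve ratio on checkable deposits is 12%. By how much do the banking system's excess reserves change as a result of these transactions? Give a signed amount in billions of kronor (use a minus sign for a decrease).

Government spending 54 billion kronor: reserves +54B, deposits +54B.
OMO purchase (from banks) 49 billion kronor: reserves +49B, deposits 0.
Discount-window repayment 41 billion kronor: reserves −41B, deposits 0.
Totals: Δreserves = +62B, Δdeposits = +54B.
Δrequired reserves = 12% × +54B = +6.48B.
Δexcess reserves = Δreserves − Δrequired = +62B − (+6.48B) = +55.52 billion.

+55.52 billion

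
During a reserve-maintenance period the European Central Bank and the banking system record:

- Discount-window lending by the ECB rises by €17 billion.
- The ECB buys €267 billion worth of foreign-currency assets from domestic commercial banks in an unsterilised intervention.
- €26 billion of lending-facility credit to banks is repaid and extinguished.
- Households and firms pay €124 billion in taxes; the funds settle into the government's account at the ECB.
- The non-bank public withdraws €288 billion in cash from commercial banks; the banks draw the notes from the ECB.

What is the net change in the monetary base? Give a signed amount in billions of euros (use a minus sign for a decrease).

+€134 billion

ECB balance sheet:
  Assets:      Loans to banks −€9B, Foreign assets +€267B
  Liabilities: Bank reserves −€154B, Currency in circulation +€288B, Government deposits +€124B
Commercial banking system:
  Assets:      Reserves at CB −€154B, Foreign assets −€267B
  Liabilities: Checkable deposits −€412B, Borrowings from CB −€9B
Monetary base = currency + reserves: +€288B + (−€154B) = +€134 billion.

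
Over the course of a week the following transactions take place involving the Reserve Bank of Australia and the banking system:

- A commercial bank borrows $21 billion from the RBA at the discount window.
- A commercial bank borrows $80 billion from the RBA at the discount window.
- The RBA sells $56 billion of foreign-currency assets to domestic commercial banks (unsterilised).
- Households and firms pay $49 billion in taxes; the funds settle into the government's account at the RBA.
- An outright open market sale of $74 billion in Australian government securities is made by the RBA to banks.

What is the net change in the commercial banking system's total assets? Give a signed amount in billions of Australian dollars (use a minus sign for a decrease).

Discount-window loan $21 billion: bank balance sheets expand → +$21B.
Discount-window loan $80 billion: bank balance sheets expand → +$80B.
FX sale $56 billion: just an asset swap on bank balance sheets → 0.
Government account inflow $49 billion: bank balance sheets shrink → −$49B.
OMO sale (to banks) $74 billion: just an asset swap on bank balance sheets → 0.
Net: 21 + 80 + 0 − 49 + 0 = +$52 billion.

+$52 billion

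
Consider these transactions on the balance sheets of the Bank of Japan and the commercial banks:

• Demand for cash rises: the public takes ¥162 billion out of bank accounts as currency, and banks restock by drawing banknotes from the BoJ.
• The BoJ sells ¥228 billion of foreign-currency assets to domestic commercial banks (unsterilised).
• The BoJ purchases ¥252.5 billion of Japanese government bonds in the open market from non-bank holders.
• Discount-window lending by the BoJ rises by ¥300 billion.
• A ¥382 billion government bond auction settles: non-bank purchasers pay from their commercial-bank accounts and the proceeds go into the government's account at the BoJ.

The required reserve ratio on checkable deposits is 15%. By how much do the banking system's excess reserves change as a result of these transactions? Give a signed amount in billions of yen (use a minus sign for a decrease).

-¥175.775 billion

Currency withdrawal ¥162 billion: reserves −¥162B, deposits −¥162B.
FX sale ¥228 billion: reserves −¥228B, deposits 0.
Asset purchase (from non-banks) ¥252.5 billion: reserves +¥252.5B, deposits +¥252.5B.
Discount-window loan ¥300 billion: reserves +¥300B, deposits 0.
Government account inflow ¥382 billion: reserves −¥382B, deposits −¥382B.
Totals: Δreserves = −¥219.5B, Δdeposits = −¥291.5B.
Δrequired reserves = 15% × −¥291.5B = −¥43.725B.
Δexcess reserves = Δreserves − Δrequired = −¥219.5B − (−¥43.725B) = -¥175.775 billion.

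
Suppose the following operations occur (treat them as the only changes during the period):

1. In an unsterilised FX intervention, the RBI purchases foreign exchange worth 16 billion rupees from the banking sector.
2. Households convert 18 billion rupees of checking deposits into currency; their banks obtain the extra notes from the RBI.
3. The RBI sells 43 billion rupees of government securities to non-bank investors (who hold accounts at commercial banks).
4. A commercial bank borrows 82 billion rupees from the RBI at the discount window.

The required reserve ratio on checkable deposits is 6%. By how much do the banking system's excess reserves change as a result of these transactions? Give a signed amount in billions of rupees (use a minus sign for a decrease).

FX purchase 16 billion rupees: reserves +16B, deposits 0.
Currency withdrawal 18 billion rupees: reserves −18B, deposits −18B.
Asset sale (to non-banks) 43 billion rupees: reserves −43B, deposits −43B.
Discount-window loan 82 billion rupees: reserves +82B, deposits 0.
Totals: Δreserves = +37B, Δdeposits = −61B.
Δrequired reserves = 6% × −61B = −3.66B.
Δexcess reserves = Δreserves − Δrequired = +37B − (−3.66B) = +40.66 billion.

+40.66 billion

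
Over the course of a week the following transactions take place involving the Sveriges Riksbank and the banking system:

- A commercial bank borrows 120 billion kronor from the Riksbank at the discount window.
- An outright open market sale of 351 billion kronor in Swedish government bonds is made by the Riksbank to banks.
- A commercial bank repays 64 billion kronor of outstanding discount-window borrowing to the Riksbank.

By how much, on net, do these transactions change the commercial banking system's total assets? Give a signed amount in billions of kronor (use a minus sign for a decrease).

+56 billion

Discount-window loan 120 billion kronor: bank balance sheets expand → +120B.
OMO sale (to banks) 351 billion kronor: just an asset swap on bank balance sheets → 0.
Discount-window repayment 64 billion kronor: bank balance sheets shrink → −64B.
Net: 120 + 0 − 64 = +56 billion.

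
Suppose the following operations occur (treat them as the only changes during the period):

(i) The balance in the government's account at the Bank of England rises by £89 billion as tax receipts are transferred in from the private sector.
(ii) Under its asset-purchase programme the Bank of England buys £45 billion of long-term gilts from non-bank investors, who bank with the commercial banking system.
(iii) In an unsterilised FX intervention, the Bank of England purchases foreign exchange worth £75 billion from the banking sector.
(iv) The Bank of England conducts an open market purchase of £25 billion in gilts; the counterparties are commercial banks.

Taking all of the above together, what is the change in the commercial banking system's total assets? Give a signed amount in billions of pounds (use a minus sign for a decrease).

-£44 billion

Government account inflow £89 billion: bank balance sheets shrink → −£89B.
Asset purchase (from non-banks) £45 billion: bank balance sheets expand → +£45B.
FX purchase £75 billion: just an asset swap on bank balance sheets → 0.
OMO purchase (from banks) £25 billion: just an asset swap on bank balance sheets → 0.
Net: −89 + 45 + 0 + 0 = -£44 billion.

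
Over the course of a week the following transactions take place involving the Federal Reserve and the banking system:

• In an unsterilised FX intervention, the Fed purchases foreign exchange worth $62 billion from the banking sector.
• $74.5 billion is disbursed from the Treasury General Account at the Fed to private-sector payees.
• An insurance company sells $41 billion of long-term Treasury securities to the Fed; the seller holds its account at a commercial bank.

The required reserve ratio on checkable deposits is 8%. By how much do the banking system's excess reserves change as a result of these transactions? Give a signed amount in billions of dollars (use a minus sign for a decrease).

+$168.26 billion

FX purchase $62 billion: reserves +$62B, deposits 0.
Government spending $74.5 billion: reserves +$74.5B, deposits +$74.5B.
Asset purchase (from non-banks) $41 billion: reserves +$41B, deposits +$41B.
Totals: Δreserves = +$177.5B, Δdeposits = +$115.5B.
Δrequired reserves = 8% × +$115.5B = +$9.24B.
Δexcess reserves = Δreserves − Δrequired = +$177.5B − (+$9.24B) = +$168.26 billion.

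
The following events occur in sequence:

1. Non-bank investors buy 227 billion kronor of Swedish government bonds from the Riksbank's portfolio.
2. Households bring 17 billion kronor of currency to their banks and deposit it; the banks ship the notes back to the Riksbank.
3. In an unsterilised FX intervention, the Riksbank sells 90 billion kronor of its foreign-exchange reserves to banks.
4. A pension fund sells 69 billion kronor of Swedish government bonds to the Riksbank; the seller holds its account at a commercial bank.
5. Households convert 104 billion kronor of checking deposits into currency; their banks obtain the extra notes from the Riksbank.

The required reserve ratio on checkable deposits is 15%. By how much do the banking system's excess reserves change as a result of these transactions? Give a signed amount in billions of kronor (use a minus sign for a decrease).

-298.25 billion

Asset sale (to non-banks) 227 billion kronor: reserves −227B, deposits −227B.
Currency deposit 17 billion kronor: reserves +17B, deposits +17B.
FX sale 90 billion kronor: reserves −90B, deposits 0.
Asset purchase (from non-banks) 69 billion kronor: reserves +69B, deposits +69B.
Currency withdrawal 104 billion kronor: reserves −104B, deposits −104B.
Totals: Δreserves = −335B, Δdeposits = −245B.
Δrequired reserves = 15% × −245B = −36.75B.
Δexcess reserves = Δreserves − Δrequired = −335B − (−36.75B) = -298.25 billion.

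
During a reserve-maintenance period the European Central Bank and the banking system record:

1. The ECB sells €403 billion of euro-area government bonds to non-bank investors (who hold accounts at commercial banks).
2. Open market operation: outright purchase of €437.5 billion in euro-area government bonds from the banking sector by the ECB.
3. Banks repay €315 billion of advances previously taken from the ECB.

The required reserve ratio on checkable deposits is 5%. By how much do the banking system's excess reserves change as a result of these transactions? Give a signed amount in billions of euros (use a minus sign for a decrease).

Asset sale (to non-banks) €403 billion: reserves −€403B, deposits −€403B.
OMO purchase (from banks) €437.5 billion: reserves +€437.5B, deposits 0.
Discount-window repayment €315 billion: reserves −€315B, deposits 0.
Totals: Δreserves = −€280.5B, Δdeposits = −€403B.
Δrequired reserves = 5% × −€403B = −€20.15B.
Δexcess reserves = Δreserves − Δrequired = −€280.5B − (−€20.15B) = -€260.35 billion.

-€260.35 billion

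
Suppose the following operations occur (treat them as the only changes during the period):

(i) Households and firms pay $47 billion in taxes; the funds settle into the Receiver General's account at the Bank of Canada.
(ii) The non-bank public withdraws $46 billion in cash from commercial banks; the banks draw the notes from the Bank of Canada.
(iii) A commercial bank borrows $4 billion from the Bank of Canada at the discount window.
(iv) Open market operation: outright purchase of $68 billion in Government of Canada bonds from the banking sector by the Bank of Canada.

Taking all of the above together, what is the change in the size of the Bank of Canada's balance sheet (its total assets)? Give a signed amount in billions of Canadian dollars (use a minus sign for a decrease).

Government account inflow $47 billion: only the composition of liabilities changes → 0.
Currency withdrawal $46 billion: only the composition of liabilities changes → 0.
Discount-window loan $4 billion: a Bank of Canada asset is acquired → +$4B.
OMO purchase (from banks) $68 billion: a Bank of Canada asset is acquired → +$68B.
Net: 0 + 0 + 4 + 68 = +$72 billion.

+$72 billion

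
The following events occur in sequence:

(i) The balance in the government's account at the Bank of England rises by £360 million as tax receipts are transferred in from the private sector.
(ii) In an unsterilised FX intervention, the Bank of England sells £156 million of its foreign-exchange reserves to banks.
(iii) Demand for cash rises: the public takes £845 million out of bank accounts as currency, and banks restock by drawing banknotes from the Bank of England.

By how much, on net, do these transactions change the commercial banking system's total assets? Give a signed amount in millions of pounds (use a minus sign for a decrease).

-£1205 million

Bank of England balance sheet:
  Assets:      Foreign assets −£156M
  Liabilities: Bank reserves −£1361M, Currency in circulation +£845M, Government deposits +£360M
Commercial banking system:
  Assets:      Reserves at CB −£1361M, Foreign assets +£156M
  Liabilities: Checkable deposits −£1205M
Change in total bank assets = -£1205 million.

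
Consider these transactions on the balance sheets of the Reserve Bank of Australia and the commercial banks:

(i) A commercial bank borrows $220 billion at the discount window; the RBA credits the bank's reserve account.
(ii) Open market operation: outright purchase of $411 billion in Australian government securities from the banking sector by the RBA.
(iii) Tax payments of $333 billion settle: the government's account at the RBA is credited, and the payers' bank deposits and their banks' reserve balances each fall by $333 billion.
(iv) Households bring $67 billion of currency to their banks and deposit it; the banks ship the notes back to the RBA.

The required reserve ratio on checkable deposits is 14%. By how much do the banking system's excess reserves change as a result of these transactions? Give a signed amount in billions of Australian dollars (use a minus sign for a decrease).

+$402.24 billion

Discount-window loan $220 billion: reserves +$220B, deposits 0.
OMO purchase (from banks) $411 billion: reserves +$411B, deposits 0.
Government account inflow $333 billion: reserves −$333B, deposits −$333B.
Currency deposit $67 billion: reserves +$67B, deposits +$67B.
Totals: Δreserves = +$365B, Δdeposits = −$266B.
Δrequired reserves = 14% × −$266B = −$37.24B.
Δexcess reserves = Δreserves − Δrequired = +$365B − (−$37.24B) = +$402.24 billion.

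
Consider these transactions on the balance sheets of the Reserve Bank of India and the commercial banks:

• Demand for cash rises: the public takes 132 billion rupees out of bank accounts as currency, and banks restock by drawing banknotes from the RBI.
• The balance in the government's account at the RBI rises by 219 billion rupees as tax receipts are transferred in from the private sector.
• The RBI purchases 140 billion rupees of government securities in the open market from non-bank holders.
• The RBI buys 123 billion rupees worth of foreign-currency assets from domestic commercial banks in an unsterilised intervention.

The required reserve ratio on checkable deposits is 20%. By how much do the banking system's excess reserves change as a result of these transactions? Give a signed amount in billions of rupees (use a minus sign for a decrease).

Currency withdrawal 132 billion rupees: reserves −132B, deposits −132B.
Government account inflow 219 billion rupees: reserves −219B, deposits −219B.
Asset purchase (from non-banks) 140 billion rupees: reserves +140B, deposits +140B.
FX purchase 123 billion rupees: reserves +123B, deposits 0.
Totals: Δreserves = −88B, Δdeposits = −211B.
Δrequired reserves = 20% × −211B = −42.2B.
Δexcess reserves = Δreserves − Δrequired = −88B − (−42.2B) = -45.8 billion.

-45.8 billion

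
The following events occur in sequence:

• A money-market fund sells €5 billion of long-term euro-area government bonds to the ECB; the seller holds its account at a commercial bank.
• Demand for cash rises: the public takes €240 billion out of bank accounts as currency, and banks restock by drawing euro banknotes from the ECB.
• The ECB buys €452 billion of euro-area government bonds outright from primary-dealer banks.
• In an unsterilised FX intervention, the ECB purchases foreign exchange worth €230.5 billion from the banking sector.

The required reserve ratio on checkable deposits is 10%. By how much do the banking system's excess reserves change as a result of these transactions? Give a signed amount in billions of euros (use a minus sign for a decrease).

Asset purchase (from non-banks) €5 billion: reserves +€5B, deposits +€5B.
Currency withdrawal €240 billion: reserves −€240B, deposits −€240B.
OMO purchase (from banks) €452 billion: reserves +€452B, deposits 0.
FX purchase €230.5 billion: reserves +€230.5B, deposits 0.
Totals: Δreserves = +€447.5B, Δdeposits = −€235B.
Δrequired reserves = 10% × −€235B = −€23.5B.
Δexcess reserves = Δreserves − Δrequired = +€447.5B − (−€23.5B) = +€471 billion.

+€471 billion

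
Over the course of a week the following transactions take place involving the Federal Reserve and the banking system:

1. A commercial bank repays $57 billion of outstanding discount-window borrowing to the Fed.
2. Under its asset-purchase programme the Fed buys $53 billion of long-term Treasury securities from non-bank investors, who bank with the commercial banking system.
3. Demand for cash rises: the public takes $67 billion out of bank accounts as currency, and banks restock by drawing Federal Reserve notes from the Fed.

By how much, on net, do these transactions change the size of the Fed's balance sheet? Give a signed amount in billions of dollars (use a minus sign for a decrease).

-$4 billion

Discount-window repayment $57 billion: a Fed asset is shed → −$57B.
Asset purchase (from non-banks) $53 billion: a Fed asset is acquired → +$53B.
Currency withdrawal $67 billion: only the composition of liabilities changes → 0.
Net: −57 + 53 + 0 = -$4 billion.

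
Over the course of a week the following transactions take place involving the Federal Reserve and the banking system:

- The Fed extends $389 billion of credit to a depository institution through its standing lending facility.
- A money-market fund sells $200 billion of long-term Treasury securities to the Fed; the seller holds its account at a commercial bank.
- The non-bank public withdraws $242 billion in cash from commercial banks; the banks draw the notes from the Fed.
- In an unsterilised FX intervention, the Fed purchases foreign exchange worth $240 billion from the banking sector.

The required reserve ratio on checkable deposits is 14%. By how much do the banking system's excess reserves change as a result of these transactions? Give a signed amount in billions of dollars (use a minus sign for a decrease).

Discount-window loan $389 billion: reserves +$389B, deposits 0.
Asset purchase (from non-banks) $200 billion: reserves +$200B, deposits +$200B.
Currency withdrawal $242 billion: reserves −$242B, deposits −$242B.
FX purchase $240 billion: reserves +$240B, deposits 0.
Totals: Δreserves = +$587B, Δdeposits = −$42B.
Δrequired reserves = 14% × −$42B = −$5.88B.
Δexcess reserves = Δreserves − Δrequired = +$587B − (−$5.88B) = +$592.88 billion.

+$592.88 billion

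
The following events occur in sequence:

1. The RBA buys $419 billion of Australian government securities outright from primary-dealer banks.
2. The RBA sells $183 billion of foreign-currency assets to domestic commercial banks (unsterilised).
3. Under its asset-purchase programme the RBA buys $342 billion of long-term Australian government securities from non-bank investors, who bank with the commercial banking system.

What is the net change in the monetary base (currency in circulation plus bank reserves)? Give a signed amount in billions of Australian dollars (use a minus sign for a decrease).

OMO purchase (from banks) $419 billion: RBA balance sheet expands → +$419B.
FX sale $183 billion: RBA balance sheet contracts → −$183B.
Asset purchase (from non-banks) $342 billion: RBA balance sheet expands → +$342B.
Net: 419 − 183 + 342 = +$578 billion.

+$578 billion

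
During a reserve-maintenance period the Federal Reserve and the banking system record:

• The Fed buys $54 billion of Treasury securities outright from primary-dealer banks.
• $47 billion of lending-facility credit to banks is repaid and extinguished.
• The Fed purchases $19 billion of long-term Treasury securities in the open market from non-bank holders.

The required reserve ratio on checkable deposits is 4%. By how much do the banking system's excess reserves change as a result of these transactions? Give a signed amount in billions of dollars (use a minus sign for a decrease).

+$25.24 billion

OMO purchase (from banks) $54 billion: reserves +$54B, deposits 0.
Discount-window repayment $47 billion: reserves −$47B, deposits 0.
Asset purchase (from non-banks) $19 billion: reserves +$19B, deposits +$19B.
Totals: Δreserves = +$26B, Δdeposits = +$19B.
Δrequired reserves = 4% × +$19B = +$0.76B.
Δexcess reserves = Δreserves − Δrequired = +$26B − (+$0.76B) = +$25.24 billion.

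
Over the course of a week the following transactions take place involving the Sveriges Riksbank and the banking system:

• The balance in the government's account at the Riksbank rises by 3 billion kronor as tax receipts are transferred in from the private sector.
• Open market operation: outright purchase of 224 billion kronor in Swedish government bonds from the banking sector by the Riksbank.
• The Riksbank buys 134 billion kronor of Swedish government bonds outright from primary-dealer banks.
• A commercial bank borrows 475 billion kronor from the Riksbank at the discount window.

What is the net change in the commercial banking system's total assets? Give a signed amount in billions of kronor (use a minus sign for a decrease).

+472 billion

Government account inflow 3 billion kronor: bank balance sheets shrink → −3B.
OMO purchase (from banks) 224 billion kronor: just an asset swap on bank balance sheets → 0.
OMO purchase (from banks) 134 billion kronor: just an asset swap on bank balance sheets → 0.
Discount-window loan 475 billion kronor: bank balance sheets expand → +475B.
Net: −3 + 0 + 0 + 475 = +472 billion.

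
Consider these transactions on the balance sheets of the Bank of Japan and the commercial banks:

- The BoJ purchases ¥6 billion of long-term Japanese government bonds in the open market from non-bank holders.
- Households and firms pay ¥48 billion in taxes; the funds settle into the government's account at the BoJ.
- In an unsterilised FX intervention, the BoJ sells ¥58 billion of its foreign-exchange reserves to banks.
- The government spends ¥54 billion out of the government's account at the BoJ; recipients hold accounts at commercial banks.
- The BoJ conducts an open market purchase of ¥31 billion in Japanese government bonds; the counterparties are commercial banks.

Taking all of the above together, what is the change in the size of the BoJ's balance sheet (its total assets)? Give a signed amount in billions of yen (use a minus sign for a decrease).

BoJ balance sheet:
  Assets:      Securities +¥37B, Foreign assets −¥58B
  Liabilities: Bank reserves −¥15B, Government deposits −¥6B
Change in total BoJ assets = -¥21 billion.

-¥21 billion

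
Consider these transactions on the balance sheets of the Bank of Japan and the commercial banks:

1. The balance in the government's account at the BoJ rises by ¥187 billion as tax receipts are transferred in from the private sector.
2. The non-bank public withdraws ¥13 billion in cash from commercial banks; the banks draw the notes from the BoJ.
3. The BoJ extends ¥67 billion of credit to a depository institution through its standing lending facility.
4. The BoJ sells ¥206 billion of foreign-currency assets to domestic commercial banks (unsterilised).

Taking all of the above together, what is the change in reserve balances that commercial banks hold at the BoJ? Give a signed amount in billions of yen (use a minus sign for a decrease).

-¥339 billion

BoJ balance sheet:
  Assets:      Loans to banks +¥67B, Foreign assets −¥206B
  Liabilities: Bank reserves −¥339B, Currency in circulation +¥13B, Government deposits +¥187B
Commercial banking system:
  Assets:      Reserves at CB −¥339B, Foreign assets +¥206B
  Liabilities: Checkable deposits −¥200B, Borrowings from CB +¥67B
So the change in reserve balances that commercial banks hold at the BoJ is -¥339 billion.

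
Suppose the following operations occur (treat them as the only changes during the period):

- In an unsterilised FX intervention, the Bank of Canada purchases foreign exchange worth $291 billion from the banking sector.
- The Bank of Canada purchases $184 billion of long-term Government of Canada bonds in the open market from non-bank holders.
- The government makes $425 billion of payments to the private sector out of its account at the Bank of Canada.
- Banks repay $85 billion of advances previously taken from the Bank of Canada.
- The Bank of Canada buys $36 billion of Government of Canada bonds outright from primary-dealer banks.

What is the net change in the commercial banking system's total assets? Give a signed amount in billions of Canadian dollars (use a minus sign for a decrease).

FX purchase $291 billion: just an asset swap on bank balance sheets → 0.
Asset purchase (from non-banks) $184 billion: bank balance sheets expand → +$184B.
Government spending $425 billion: bank balance sheets expand → +$425B.
Discount-window repayment $85 billion: bank balance sheets shrink → −$85B.
OMO purchase (from banks) $36 billion: just an asset swap on bank balance sheets → 0.
Net: 0 + 184 + 425 − 85 + 0 = +$524 billion.

+$524 billion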